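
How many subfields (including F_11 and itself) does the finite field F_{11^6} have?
F_{11^6} has 4 subfields

The subfields of F_{p^n} are exactly the fields F_{p^d} for d | n (each is the fixed field of the unique index-d subgroup of Gal(F_{p^n}/F_p) ≅ Z/nZ). The divisors of n = 6 are {1, 2, 3, 6}, giving 4 subfields: F_{11^1}, F_{11^2}, F_{11^3}, F_{11^6}.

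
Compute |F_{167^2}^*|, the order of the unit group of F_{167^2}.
|F_{167^2}^*| = 27888

F_{167^2} has 167^2 = 27889 elements; its multiplicative group consists of all nonzero elements, so |F_{167^2}^*| = 27889 - 1 = 27888. (It is cyclic since any finite subgroup of the multiplicative group of a field is cyclic.)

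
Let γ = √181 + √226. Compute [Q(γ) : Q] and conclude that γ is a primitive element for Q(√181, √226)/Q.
[Q(γ) : Q] = 4 (equivalently, Q(γ) = Q(√181, √226))

Obviously Q(γ) ⊆ Q(√181, √226), and [Q(√181, √226):Q] = 4 (since 181, 226 are distinct squarefree integers > 1 with 40906 not a perfect square). To show equality we compute the minimal polynomial of γ. From γ = √181 + √226: γ^2 = 181 + 2√(40906) + 226 = 407 + 2√(40906), so γ^2 - 407 = 2√(40906); squaring, (γ^2 - 407)^2 = 4·40906, i.e. γ^4 - 814γ^2 + 165649 - 163624 = 0, i.e. γ^4 - 814γ^2 + 2025 = 0. So γ is a root of x^4 - 814x^2 + 2025. This polynomial is irreducible over Q: it has no rational root (each ±√181 ± √226 is irrational), and any factorization into two quadratics over Q would force √(40906) ∈ Q (pairing opposite roots) or √181, √226 ∈ Q (other pairings), all impossible. Hence [Q(γ):Q] = 4 = [Q(√181, √226):Q], so Q(γ) = Q(√181, √226).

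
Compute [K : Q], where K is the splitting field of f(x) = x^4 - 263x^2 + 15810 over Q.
[K : Q] = 4

Solving the quadratic in x^2: x^2 = (263 ± √(263^2 - 4·15810))/2 = (263 ± √5929)/2 = (263 ± 77)/2, giving x^2 = 170 or x^2 = 93. So f(x) = (x^2 - 170)(x^2 - 93) and the roots of f are ±√170, ±√93. Hence the splitting field is K = Q(√170, √93). Since 170 and 93 are distinct squarefree integers > 1, their product 15810 is not a perfect square, so √93 ∉ Q(√170). By the tower law [K:Q] = [Q(√170,√93):Q(√170)] · [Q(√170):Q] = 2 · 2 = 4.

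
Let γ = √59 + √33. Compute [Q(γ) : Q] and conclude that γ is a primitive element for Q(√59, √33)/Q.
[Q(γ) : Q] = 4 (equivalently, Q(γ) = Q(√59, √33))

Obviously Q(γ) ⊆ Q(√59, √33), and [Q(√59, √33):Q] = 4 (since 59, 33 are distinct squarefree integers > 1 with 1947 not a perfect square). To show equality we compute the minimal polynomial of γ. From γ = √59 + √33: γ^2 = 59 + 2√(1947) + 33 = 92 + 2√(1947), so γ^2 - 92 = 2√(1947); squaring, (γ^2 - 92)^2 = 4·1947, i.e. γ^4 - 184γ^2 + 8464 - 7788 = 0, i.e. γ^4 - 184γ^2 + 676 = 0. So γ is a root of x^4 - 184x^2 + 676. This polynomial is irreducible over Q: it has no rational root (each ±√59 ± √33 is irrational), and any factorization into two quadratics over Q would force √(1947) ∈ Q (pairing opposite roots) or √59, √33 ∈ Q (other pairings), all impossible. Hence [Q(γ):Q] = 4 = [Q(√59, √33):Q], so Q(γ) = Q(√59, √33).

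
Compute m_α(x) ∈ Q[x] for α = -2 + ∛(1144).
m_α(x) = x^3 + 6x^2 + 12x - 1136

Set β = α + 2 = ∛(1144), so β^3 = 1144. Then (α + 2)^3 - 1144 = 0, i.e. α is a root of g(x) = (x + 2)^3 - 1144 = x^3 + 6x^2 + 12x - 1136. Since g(x) = h(x + 2) where h(x) = x^3 - 1144, and h is irreducible over Q (because 1144 is not a perfect cube, so h has no rational root, and a monic cubic with no rational root is irreducible), g is also irreducible (irreducibility is preserved under the substitution x → x + 2). Hence m_α(x) = x^3 + 6x^2 + 12x - 1136.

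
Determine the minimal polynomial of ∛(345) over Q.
m_α(x) = x^3 - 345

α satisfies α^3 = 345, so x^3 - 345 annihilates α. By the rational root test, a rational root p/q (in lowest terms) of x^3 - 345 would satisfy p^3 = 345 q^3, forcing q = 1 and p^3 = 345; but 345 is not a perfect cube, contradiction. A monic cubic over Q with no rational root is irreducible (any nontrivial factorization would include a linear factor). Hence x^3 - 345 is the minimal polynomial of α, and in particular [Q(α):Q] = 3.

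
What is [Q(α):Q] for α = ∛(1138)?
[Q(α):Q] = 3

The minimal polynomial of α is x^3 - 1138, irreducible over Q since 1138 is not a perfect cube (so x^3 - 1138 has no rational root). Hence [Q(α):Q] = deg(m_α) = 3.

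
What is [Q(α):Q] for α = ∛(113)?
[Q(α):Q] = 3

The minimal polynomial of α is x^3 - 113, irreducible over Q since 113 is not a perfect cube (so x^3 - 113 has no rational root). Hence [Q(α):Q] = deg(m_α) = 3.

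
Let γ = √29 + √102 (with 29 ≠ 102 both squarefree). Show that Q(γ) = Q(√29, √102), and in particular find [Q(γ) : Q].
[Q(γ) : Q] = 4 (equivalently, Q(γ) = Q(√29, √102))

Obviously Q(γ) ⊆ Q(√29, √102), and [Q(√29, √102):Q] = 4 (since 29, 102 are distinct squarefree integers > 1 with 2958 not a perfect square). To show equality we compute the minimal polynomial of γ. From γ = √29 + √102: γ^2 = 29 + 2√(2958) + 102 = 131 + 2√(2958), so γ^2 - 131 = 2√(2958); squaring, (γ^2 - 131)^2 = 4·2958, i.e. γ^4 - 262γ^2 + 17161 - 11832 = 0, i.e. γ^4 - 262γ^2 + 5329 = 0. So γ is a root of x^4 - 262x^2 + 5329. This polynomial is irreducible over Q: it has no rational root (each ±√29 ± √102 is irrational), and any factorization into two quadratics over Q would force √(2958) ∈ Q (pairing opposite roots) or √29, √102 ∈ Q (other pairings), all impossible. Hence [Q(γ):Q] = 4 = [Q(√29, √102):Q], so Q(γ) = Q(√29, √102).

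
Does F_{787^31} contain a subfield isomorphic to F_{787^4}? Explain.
No: F_{787^4} is not a subfield of F_{787^31}

F_{p^m} embeds in F_{p^n} iff m | n. Here 4 ∤ 31 (since 31 = 7·4 + 3 with remainder 3 ≠ 0), so F_{787^4} is not a subfield of F_{787^31}. Equivalently: if it were, the tower law would give 4 = [F_{787^4}:F_787] dividing [F_{787^31}:F_787] = 31, contradiction.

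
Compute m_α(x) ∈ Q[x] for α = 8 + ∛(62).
m_α(x) = x^3 - 24x^2 + 192x - 574

Set β = α - 8 = ∛(62), so β^3 = 62. Then (α - 8)^3 - 62 = 0, i.e. α is a root of g(x) = (x - 8)^3 - 62 = x^3 - 24x^2 + 192x - 574. Since g(x) = h(x - 8) where h(x) = x^3 - 62, and h is irreducible over Q (because 62 is not a perfect cube, so h has no rational root, and a monic cubic with no rational root is irreducible), g is also irreducible (irreducibility is preserved under the substitution x → x - 8). Hence m_α(x) = x^3 - 24x^2 + 192x - 574.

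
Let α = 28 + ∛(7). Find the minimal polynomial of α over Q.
m_α(x) = x^3 - 84x^2 + 2352x - 21959

Set β = α - 28 = ∛(7), so β^3 = 7. Then (α - 28)^3 - 7 = 0, i.e. α is a root of g(x) = (x - 28)^3 - 7 = x^3 - 84x^2 + 2352x - 21959. Since g(x) = h(x - 28) where h(x) = x^3 - 7, and h is irreducible over Q (because 7 is not a perfect cube, so h has no rational root, and a monic cubic with no rational root is irreducible), g is also irreducible (irreducibility is preserved under the substitution x → x - 28). Hence m_α(x) = x^3 - 84x^2 + 2352x - 21959.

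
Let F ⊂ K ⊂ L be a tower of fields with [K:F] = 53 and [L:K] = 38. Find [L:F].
[L:F] = 2014

The tower law says that for any tower of field extensions F ⊂ K ⊂ L with finite degrees, [L:F] = [L:K] · [K:F]. Here this gives [L:F] = 38 · 53 = 2014.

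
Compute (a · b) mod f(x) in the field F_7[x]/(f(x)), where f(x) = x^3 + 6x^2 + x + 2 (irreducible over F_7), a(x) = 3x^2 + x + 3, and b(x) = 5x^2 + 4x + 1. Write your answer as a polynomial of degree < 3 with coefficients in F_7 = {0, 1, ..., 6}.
a · b ≡ 4x^2 + 2 (mod f(x))

Multiply in F_7[x]: a(x)·b(x) = (3x^2 + x + 3)·(5x^2 + 4x + 1) = x^4 + 3x^3 + x^2 + 6x + 3. This has degree ≥ 3, so divide by f(x) over F_7: x^4 + 3x^3 + x^2 + 6x + 3 = (x + 4)·(x^3 + 6x^2 + x + 2) + (4x^2 + 2). Hence a·b ≡ 4x^2 + 2 (mod f). (F_7[x]/(f) is a field with 7^3 = 343 elements since f is irreducible of degree 3.)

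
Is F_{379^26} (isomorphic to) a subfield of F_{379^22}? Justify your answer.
No: F_{379^26} is not a subfield of F_{379^22}

F_{p^m} embeds in F_{p^n} iff m | n. Here 26 ∤ 22 (since 22 = 0·26 + 22 with remainder 22 ≠ 0), so F_{379^26} is not a subfield of F_{379^22}. Equivalently: if it were, the tower law would give 26 = [F_{379^26}:F_379] dividing [F_{379^22}:F_379] = 22, contradiction.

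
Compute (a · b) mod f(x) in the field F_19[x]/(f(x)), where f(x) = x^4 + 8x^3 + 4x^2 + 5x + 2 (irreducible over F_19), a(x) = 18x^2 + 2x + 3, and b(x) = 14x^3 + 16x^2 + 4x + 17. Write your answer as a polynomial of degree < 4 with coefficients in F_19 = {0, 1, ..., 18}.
a · b ≡ 8x^3 + 12x^2 + 5x + 12 (mod f(x))

Multiply in F_19[x]: a(x)·b(x) = (18x^2 + 2x + 3)·(14x^3 + 16x^2 + 4x + 17) = 5x^5 + 12x^4 + 13x^3 + x^2 + 8x + 13. This has degree ≥ 4, so divide by f(x) over F_19: 5x^5 + 12x^4 + 13x^3 + x^2 + 8x + 13 = (5x + 10)·(x^4 + 8x^3 + 4x^2 + 5x + 2) + (8x^3 + 12x^2 + 5x + 12). Hence a·b ≡ 8x^3 + 12x^2 + 5x + 12 (mod f). (F_19[x]/(f) is a field with 19^4 = 130321 elements since f is irreducible of degree 4.)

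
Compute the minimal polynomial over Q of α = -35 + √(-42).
m_α(x) = x^2 + 70x + 1267

From α + 35 = √(-42), squaring gives (α + 35)^2 = -42, i.e. α^2 + 70α + 1225 = -42, so α^2 + 70α + 1267 = 0. The discriminant of x^2 + 70x + 1267 is (70)^2 - 4·(1267) = 4900 - 5068 = -168, and 4·(-42) is not a perfect square in Q since -42 is squarefree and ≠ 1. Hence x^2 + 70x + 1267 is irreducible over Q and is the minimal polynomial of α.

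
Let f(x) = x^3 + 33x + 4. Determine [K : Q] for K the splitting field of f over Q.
[K : Q] = 6

By the rational root test, any rational root of the monic integer polynomial f(x) = x^3 + 33x + 4 must be an integer dividing the constant term 4, i.e. one of ±{1, 2, 4}. Evaluating: f(1) = 38, f(-1) = -30, f(2) = 78, f(-2) = -70, f(4) = 200, f(-4) = -192; none is 0, so f has no rational root and is therefore irreducible over Q (a cubic with no linear factor over a field is irreducible). For an irreducible cubic, the Galois group is A_3 or S_3 according as the discriminant disc(f) = -4a^3 - 27b^2 = -4·(33)^3 - 27·(4)^2 = -144180 is or is not a square in Q. Here disc(f) = -144180 is not a perfect square in Q, so the Galois group of f over Q is not contained in A_3 and must be all of S_3. The splitting field has degree |S_3| = 6 over Q, so [K : Q] = 6.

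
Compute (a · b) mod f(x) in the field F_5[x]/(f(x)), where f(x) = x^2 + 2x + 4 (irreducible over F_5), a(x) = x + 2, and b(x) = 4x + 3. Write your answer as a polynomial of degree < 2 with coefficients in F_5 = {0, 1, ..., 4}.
a · b ≡ 3x (mod f(x))

Multiply in F_5[x]: a(x)·b(x) = (x + 2)·(4x + 3) = 4x^2 + x + 1. This has degree ≥ 2, so divide by f(x) over F_5: 4x^2 + x + 1 = (4)·(x^2 + 2x + 4) + (3x). Hence a·b ≡ 3x (mod f). (F_5[x]/(f) is a field with 5^2 = 25 elements since f is irreducible of degree 2.)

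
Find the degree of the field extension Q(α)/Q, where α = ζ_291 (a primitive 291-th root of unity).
[Q(α):Q] = 192

The minimal polynomial of ζ_291 over Q is the 291-th cyclotomic polynomial Φ_291(x), which is irreducible over Q and has degree φ(291) = 192. Hence [Q(α):Q] = φ(291) = 192.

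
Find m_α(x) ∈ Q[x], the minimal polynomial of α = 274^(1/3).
m_α(x) = x^3 - 274

α satisfies α^3 = 274, so x^3 - 274 annihilates α. By the rational root test, a rational root p/q (in lowest terms) of x^3 - 274 would satisfy p^3 = 274 q^3, forcing q = 1 and p^3 = 274; but 274 is not a perfect cube, contradiction. A monic cubic over Q with no rational root is irreducible (any nontrivial factorization would include a linear factor). Hence x^3 - 274 is the minimal polynomial of α, and in particular [Q(α):Q] = 3.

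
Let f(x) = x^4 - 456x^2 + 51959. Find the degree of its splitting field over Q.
[K : Q] = 4

Solving the quadratic in x^2: x^2 = (456 ± √(456^2 - 4·51959))/2 = (456 ± √100)/2 = (456 ± 10)/2, giving x^2 = 223 or x^2 = 233. So f(x) = (x^2 - 223)(x^2 - 233) and the roots of f are ±√223, ±√233. Hence the splitting field is K = Q(√223, √233). Since 223 and 233 are distinct squarefree integers > 1, their product 51959 is not a perfect square, so √233 ∉ Q(√223). By the tower law [K:Q] = [Q(√223,√233):Q(√223)] · [Q(√223):Q] = 2 · 2 = 4.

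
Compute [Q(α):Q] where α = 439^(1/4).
[Q(α):Q] = 4

α is a root of x^4 - 439. By Eisenstein's criterion at the prime p = 439 (which divides the constant term 439 but p^2 = 192721 does not, since 439 is squarefree), x^4 - 439 is irreducible over Q. Hence [Q(α):Q] = 4.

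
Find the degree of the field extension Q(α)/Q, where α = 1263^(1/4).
[Q(α):Q] = 4

α is a root of x^4 - 1263. By Eisenstein's criterion at the prime p = 3 (which divides the constant term 1263 but p^2 = 9 does not, since 1263 is squarefree), x^4 - 1263 is irreducible over Q. Hence [Q(α):Q] = 4.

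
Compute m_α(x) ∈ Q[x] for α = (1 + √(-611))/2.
m_α(x) = x^2 - x + 153

From 2α - 1 = √(-611), squaring gives (2α - 1)^2 = -611, i.e. 4α^2 - 4α + 1 = -611, so α^2 - α + (1 + 611)/4 = 0. Since -611 ≡ 1 (mod 4), (1 + 611)/4 = 153 ∈ Z. The polynomial x^2 - x + 153 has discriminant 1 - 4·(153) = -611, which is not a perfect square in Q (d = -611 is squarefree and ≠ 1), so x^2 - x + 153 is irreducible over Q. It is the minimal polynomial of α.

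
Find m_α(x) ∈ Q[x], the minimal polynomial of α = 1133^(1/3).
m_α(x) = x^3 - 1133

α satisfies α^3 = 1133, so x^3 - 1133 annihilates α. By the rational root test, a rational root p/q (in lowest terms) of x^3 - 1133 would satisfy p^3 = 1133 q^3, forcing q = 1 and p^3 = 1133; but 1133 is not a perfect cube, contradiction. A monic cubic over Q with no rational root is irreducible (any nontrivial factorization would include a linear factor). Hence x^3 - 1133 is the minimal polynomial of α, and in particular [Q(α):Q] = 3.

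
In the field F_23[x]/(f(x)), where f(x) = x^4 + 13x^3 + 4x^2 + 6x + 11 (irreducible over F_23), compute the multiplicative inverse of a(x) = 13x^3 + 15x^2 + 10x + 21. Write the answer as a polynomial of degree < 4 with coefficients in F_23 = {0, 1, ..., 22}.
a(x)^(-1) ≡ 10x^3 + x^2 + 14x + 19 (mod f(x))

Since f is irreducible over F_23, F_23[x]/(f) is a field and a(x) ≠ 0 has an inverse. Apply the extended Euclidean algorithm to f(x) and a(x) in F_23[x]: f(x) = (16x + 2)·a(x) + (21x^2 + 18x + 15);  a(x) = (5x + 3)·(21x^2 + 18x + 15) + (19x + 22);  (21x^2 + 18x + 15) = (12x + 4)·(19x + 22) + (19). The last nonzero remainder is the constant 19 = gcd(f, a) in F_23. Back-substituting through the division chain expresses 19 = s(x)·a(x) + t(x)·f(x) with s(x) ≡ 6x^3 + 19x^2 + 13x + 16 (mod f), so (6x^3 + 19x^2 + 13x + 16)·a(x) ≡ 19 (mod f). Multiplying by 19^(-1) ≡ 17 in F_23 gives a(x)^(-1) ≡ 17·(6x^3 + 19x^2 + 13x + 16) ≡ 10x^3 + x^2 + 14x + 19 (mod f). Check: (13x^3 + 15x^2 + 10x + 21)·(10x^3 + x^2 + 14x + 19) = 15x^6 + 2x^5 + 21x^4 + 10x^3 + 9x^2 + x + 8 ≡ 1 (mod x^4 + 13x^3 + 4x^2 + 6x + 11).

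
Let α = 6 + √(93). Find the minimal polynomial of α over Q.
m_α(x) = x^2 - 12x - 57

From α - 6 = √(93), squaring gives (α - 6)^2 = 93, i.e. α^2 - 12α + 36 = 93, so α^2 - 12α - 57 = 0. The discriminant of x^2 - 12x - 57 is (-12)^2 - 4·(-57) = 144 + 228 = 372, and 4·(93) is not a perfect square in Q since 93 is squarefree and ≠ 1. Hence x^2 - 12x - 57 is irreducible over Q and is the minimal polynomial of α.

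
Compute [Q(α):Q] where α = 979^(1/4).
[Q(α):Q] = 4

α is a root of x^4 - 979. By Eisenstein's criterion at the prime p = 11 (which divides the constant term 979 but p^2 = 121 does not, since 979 is squarefree), x^4 - 979 is irreducible over Q. Hence [Q(α):Q] = 4.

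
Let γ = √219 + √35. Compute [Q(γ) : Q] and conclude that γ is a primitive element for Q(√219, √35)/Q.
[Q(γ) : Q] = 4 (equivalently, Q(γ) = Q(√219, √35))

Obviously Q(γ) ⊆ Q(√219, √35), and [Q(√219, √35):Q] = 4 (since 219, 35 are distinct squarefree integers > 1 with 7665 not a perfect square). To show equality we compute the minimal polynomial of γ. From γ = √219 + √35: γ^2 = 219 + 2√(7665) + 35 = 254 + 2√(7665), so γ^2 - 254 = 2√(7665); squaring, (γ^2 - 254)^2 = 4·7665, i.e. γ^4 - 508γ^2 + 64516 - 30660 = 0, i.e. γ^4 - 508γ^2 + 33856 = 0. So γ is a root of x^4 - 508x^2 + 33856. This polynomial is irreducible over Q: it has no rational root (each ±√219 ± √35 is irrational), and any factorization into two quadratics over Q would force √(7665) ∈ Q (pairing opposite roots) or √219, √35 ∈ Q (other pairings), all impossible. Hence [Q(γ):Q] = 4 = [Q(√219, √35):Q], so Q(γ) = Q(√219, √35).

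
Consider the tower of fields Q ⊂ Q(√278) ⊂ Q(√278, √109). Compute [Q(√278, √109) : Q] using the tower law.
[Q(√278, √109) : Q] = 4

[Q(√278):Q] = 2 (min poly x^2 - 278, irreducible since 278 is squarefree > 1). For the top step, suppose √109 ∈ Q(√278), say √109 = c + d√278 with c, d ∈ Q. Squaring: 109 = c^2 + 278d^2 + 2cd√278. Since √278 ∉ Q this forces 2cd = 0. If d = 0 then √109 = c ∈ Q, contradicting 109 squarefree > 1. If c = 0 then 109 = 278d^2, so 278·109 = (278d)^2 is a perfect square in Q — but 278·109 = 30302 is not a perfect square (since 278 and 109 are distinct squarefree integers). Contradiction. Hence √109 ∉ Q(√278), so x^2 - 109 stays irreducible over Q(√278) and [Q(√278, √109) : Q(√278)] = 2. By the tower law, [Q(√278, √109) : Q] = 2 · 2 = 4.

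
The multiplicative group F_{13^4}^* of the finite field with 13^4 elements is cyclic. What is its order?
|F_{13^4}^*| = 28560

F_{13^4} has 13^4 = 28561 elements; its multiplicative group consists of all nonzero elements, so |F_{13^4}^*| = 28561 - 1 = 28560. (It is cyclic since any finite subgroup of the multiplicative group of a field is cyclic.)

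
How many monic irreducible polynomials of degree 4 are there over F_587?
There are 29681862798 monic irreducible polynomials of degree 4 over F_587

Each element of F_{587^4} that lies in no proper subfield is a root of exactly one monic irreducible of degree 4 over F_587, and each such polynomial has 4 distinct roots in F_{587^4}. By Möbius inversion the count is N_587(4) = (1/4) Σ_{d|4} μ(4/d) · 587^d = (1/4)(μ(4)·587^1 + μ(2)·587^2 + μ(1)·587^4) = 118727451192/4 = 29681862798.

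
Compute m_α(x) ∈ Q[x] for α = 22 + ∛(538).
m_α(x) = x^3 - 66x^2 + 1452x - 11186

Set β = α - 22 = ∛(538), so β^3 = 538. Then (α - 22)^3 - 538 = 0, i.e. α is a root of g(x) = (x - 22)^3 - 538 = x^3 - 66x^2 + 1452x - 11186. Since g(x) = h(x - 22) where h(x) = x^3 - 538, and h is irreducible over Q (because 538 is not a perfect cube, so h has no rational root, and a monic cubic with no rational root is irreducible), g is also irreducible (irreducibility is preserved under the substitution x → x - 22). Hence m_α(x) = x^3 - 66x^2 + 1452x - 11186.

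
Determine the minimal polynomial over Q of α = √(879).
m_α(x) = x^2 - 879

α satisfies α^2 - 879 = 0, so x^2 - 879 annihilates α. Since d = 879 is squarefree and ≠ 1, it is not a perfect square in Q, so x^2 - 879 has no rational root and is therefore irreducible over Q (a degree-2 polynomial over a field is irreducible iff it has no root). Hence m_α(x) = x^2 - 879.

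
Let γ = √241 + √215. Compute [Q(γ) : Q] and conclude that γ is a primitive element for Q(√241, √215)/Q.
[Q(γ) : Q] = 4 (equivalently, Q(γ) = Q(√241, √215))

Obviously Q(γ) ⊆ Q(√241, √215), and [Q(√241, √215):Q] = 4 (since 241, 215 are distinct squarefree integers > 1 with 51815 not a perfect square). To show equality we compute the minimal polynomial of γ. From γ = √241 + √215: γ^2 = 241 + 2√(51815) + 215 = 456 + 2√(51815), so γ^2 - 456 = 2√(51815); squaring, (γ^2 - 456)^2 = 4·51815, i.e. γ^4 - 912γ^2 + 207936 - 207260 = 0, i.e. γ^4 - 912γ^2 + 676 = 0. So γ is a root of x^4 - 912x^2 + 676. This polynomial is irreducible over Q: it has no rational root (each ±√241 ± √215 is irrational), and any factorization into two quadratics over Q would force √(51815) ∈ Q (pairing opposite roots) or √241, √215 ∈ Q (other pairings), all impossible. Hence [Q(γ):Q] = 4 = [Q(√241, √215):Q], so Q(γ) = Q(√241, √215).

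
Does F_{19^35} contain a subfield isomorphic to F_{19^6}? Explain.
No: F_{19^6} is not a subfield of F_{19^35}

F_{p^m} embeds in F_{p^n} iff m | n. Here 6 ∤ 35 (since 35 = 5·6 + 5 with remainder 5 ≠ 0), so F_{19^6} is not a subfield of F_{19^35}. Equivalently: if it were, the tower law would give 6 = [F_{19^6}:F_19] dividing [F_{19^35}:F_19] = 35, contradiction.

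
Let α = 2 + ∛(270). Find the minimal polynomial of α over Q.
m_α(x) = x^3 - 6x^2 + 12x - 278

Set β = α - 2 = ∛(270), so β^3 = 270. Then (α - 2)^3 - 270 = 0, i.e. α is a root of g(x) = (x - 2)^3 - 270 = x^3 - 6x^2 + 12x - 278. Since g(x) = h(x - 2) where h(x) = x^3 - 270, and h is irreducible over Q (because 270 is not a perfect cube, so h has no rational root, and a monic cubic with no rational root is irreducible), g is also irreducible (irreducibility is preserved under the substitution x → x - 2). Hence m_α(x) = x^3 - 6x^2 + 12x - 278.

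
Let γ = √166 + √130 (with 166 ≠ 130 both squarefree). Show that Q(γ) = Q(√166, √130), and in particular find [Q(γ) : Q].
[Q(γ) : Q] = 4 (equivalently, Q(γ) = Q(√166, √130))

Obviously Q(γ) ⊆ Q(√166, √130), and [Q(√166, √130):Q] = 4 (since 166, 130 are distinct squarefree integers > 1 with 21580 not a perfect square). To show equality we compute the minimal polynomial of γ. From γ = √166 + √130: γ^2 = 166 + 2√(21580) + 130 = 296 + 2√(21580), so γ^2 - 296 = 2√(21580); squaring, (γ^2 - 296)^2 = 4·21580, i.e. γ^4 - 592γ^2 + 87616 - 86320 = 0, i.e. γ^4 - 592γ^2 + 1296 = 0. So γ is a root of x^4 - 592x^2 + 1296. This polynomial is irreducible over Q: it has no rational root (each ±√166 ± √130 is irrational), and any factorization into two quadratics over Q would force √(21580) ∈ Q (pairing opposite roots) or √166, √130 ∈ Q (other pairings), all impossible. Hence [Q(γ):Q] = 4 = [Q(√166, √130):Q], so Q(γ) = Q(√166, √130).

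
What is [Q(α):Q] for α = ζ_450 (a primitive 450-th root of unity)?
[Q(α):Q] = 120

The minimal polynomial of ζ_450 over Q is the 450-th cyclotomic polynomial Φ_450(x), which is irreducible over Q and has degree φ(450) = 120. Hence [Q(α):Q] = φ(450) = 120.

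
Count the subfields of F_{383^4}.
F_{383^4} has 3 subfields

The subfields of F_{p^n} are exactly the fields F_{p^d} for d | n (each is the fixed field of the unique index-d subgroup of Gal(F_{p^n}/F_p) ≅ Z/nZ). The divisors of n = 4 are {1, 2, 4}, giving 3 subfields: F_{383^1}, F_{383^2}, F_{383^4}.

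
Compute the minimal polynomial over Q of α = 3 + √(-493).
m_α(x) = x^2 - 6x + 502

From α - 3 = √(-493), squaring gives (α - 3)^2 = -493, i.e. α^2 - 6α + 9 = -493, so α^2 - 6α + 502 = 0. The discriminant of x^2 - 6x + 502 is (-6)^2 - 4·(502) = 36 - 2008 = -1972, and 4·(-493) is not a perfect square in Q since -493 is squarefree and ≠ 1. Hence x^2 - 6x + 502 is irreducible over Q and is the minimal polynomial of α.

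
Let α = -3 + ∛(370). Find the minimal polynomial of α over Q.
m_α(x) = x^3 + 9x^2 + 27x - 343

Set β = α + 3 = ∛(370), so β^3 = 370. Then (α + 3)^3 - 370 = 0, i.e. α is a root of g(x) = (x + 3)^3 - 370 = x^3 + 9x^2 + 27x - 343. Since g(x) = h(x + 3) where h(x) = x^3 - 370, and h is irreducible over Q (because 370 is not a perfect cube, so h has no rational root, and a monic cubic with no rational root is irreducible), g is also irreducible (irreducibility is preserved under the substitution x → x + 3). Hence m_α(x) = x^3 + 9x^2 + 27x - 343.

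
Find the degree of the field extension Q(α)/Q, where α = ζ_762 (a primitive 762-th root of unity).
[Q(α):Q] = 252

The minimal polynomial of ζ_762 over Q is the 762-th cyclotomic polynomial Φ_762(x), which is irreducible over Q and has degree φ(762) = 252. Hence [Q(α):Q] = φ(762) = 252.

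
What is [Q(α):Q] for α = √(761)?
[Q(α):Q] = 2

[Q(α):Q] equals the degree of the minimal polynomial of α. Here α^2 = 761 and x^2 - 761 is irreducible (d = 761 is squarefree, ≠ 1, hence not a square), so deg(m_α) = 2. Thus [Q(α):Q] = 2.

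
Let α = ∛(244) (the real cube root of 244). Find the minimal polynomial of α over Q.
m_α(x) = x^3 - 244

α satisfies α^3 = 244, so x^3 - 244 annihilates α. By the rational root test, a rational root p/q (in lowest terms) of x^3 - 244 would satisfy p^3 = 244 q^3, forcing q = 1 and p^3 = 244; but 244 is not a perfect cube, contradiction. A monic cubic over Q with no rational root is irreducible (any nontrivial factorization would include a linear factor). Hence x^3 - 244 is the minimal polynomial of α, and in particular [Q(α):Q] = 3.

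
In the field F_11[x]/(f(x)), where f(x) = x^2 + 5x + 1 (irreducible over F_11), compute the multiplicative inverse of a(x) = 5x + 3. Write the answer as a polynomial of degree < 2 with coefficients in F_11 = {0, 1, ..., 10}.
a(x)^(-1) ≡ 2x (mod f(x))

Since f is irreducible over F_11, F_11[x]/(f) is a field and a(x) ≠ 0 has an inverse. Apply the extended Euclidean algorithm to f(x) and a(x) in F_11[x]: f(x) = (9x)·a(x) + (1). The last nonzero remainder is the constant 1 = gcd(f, a) in F_11. Back-substituting through the division chain expresses 1 = s(x)·a(x) + t(x)·f(x) with s(x) ≡ 2x (mod f), so a(x)^(-1) ≡ s(x) = 2x (mod f). Check: (5x + 3)·(2x) = 10x^2 + 6x ≡ 1 (mod x^2 + 5x + 1).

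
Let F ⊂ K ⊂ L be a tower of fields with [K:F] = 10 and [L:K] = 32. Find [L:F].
[L:F] = 320

The tower law says that for any tower of field extensions F ⊂ K ⊂ L with finite degrees, [L:F] = [L:K] · [K:F]. Here this gives [L:F] = 32 · 10 = 320.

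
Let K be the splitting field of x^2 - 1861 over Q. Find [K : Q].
[K : Q] = 2

f(x) = x^2 - 1861 factors as (x - √1861)(x + √1861). The splitting field is K = Q(√1861). Since 1861 is squarefree and > 1, it is not a perfect square, so x^2 - 1861 is irreducible over Q and [Q(√1861) : Q] = 2. Hence [K : Q] = 2.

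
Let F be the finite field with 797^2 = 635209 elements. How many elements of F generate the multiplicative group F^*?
There are φ(635208) = 171072 primitive elements

F_q^* is cyclic of order q - 1 = 635208. A cyclic group of order m has exactly φ(m) generators. Here m = 635208 = 2^3 · 3 · 7 · 19 · 199, so the number of primitive elements is φ(635208) = 171072.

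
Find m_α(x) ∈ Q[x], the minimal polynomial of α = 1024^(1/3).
m_α(x) = x^3 - 1024

α satisfies α^3 = 1024, so x^3 - 1024 annihilates α. By the rational root test, a rational root p/q (in lowest terms) of x^3 - 1024 would satisfy p^3 = 1024 q^3, forcing q = 1 and p^3 = 1024; but 1024 is not a perfect cube, contradiction. A monic cubic over Q with no rational root is irreducible (any nontrivial factorization would include a linear factor). Hence x^3 - 1024 is the minimal polynomial of α, and in particular [Q(α):Q] = 3.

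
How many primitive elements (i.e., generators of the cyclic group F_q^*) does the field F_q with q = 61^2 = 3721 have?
There are φ(3720) = 960 primitive elements

F_q^* is cyclic of order q - 1 = 3720. A cyclic group of order m has exactly φ(m) generators. Here m = 3720 = 2^3 · 3 · 5 · 31, so the number of primitive elements is φ(3720) = 960.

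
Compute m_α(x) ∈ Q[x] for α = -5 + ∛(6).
m_α(x) = x^3 + 15x^2 + 75x + 119

Set β = α + 5 = ∛(6), so β^3 = 6. Then (α + 5)^3 - 6 = 0, i.e. α is a root of g(x) = (x + 5)^3 - 6 = x^3 + 15x^2 + 75x + 119. Since g(x) = h(x + 5) where h(x) = x^3 - 6, and h is irreducible over Q (because 6 is not a perfect cube, so h has no rational root, and a monic cubic with no rational root is irreducible), g is also irreducible (irreducibility is preserved under the substitution x → x + 5). Hence m_α(x) = x^3 + 15x^2 + 75x + 119.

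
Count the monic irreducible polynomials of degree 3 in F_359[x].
There are 15422640 monic irreducible polynomials of degree 3 over F_359

Each element of F_{359^3} that lies in no proper subfield is a root of exactly one monic irreducible of degree 3 over F_359, and each such polynomial has 3 distinct roots in F_{359^3}. By Möbius inversion the count is N_359(3) = (1/3) Σ_{d|3} μ(3/d) · 359^d = (1/3)(μ(3)·359^1 + μ(1)·359^3) = 46267920/3 = 15422640.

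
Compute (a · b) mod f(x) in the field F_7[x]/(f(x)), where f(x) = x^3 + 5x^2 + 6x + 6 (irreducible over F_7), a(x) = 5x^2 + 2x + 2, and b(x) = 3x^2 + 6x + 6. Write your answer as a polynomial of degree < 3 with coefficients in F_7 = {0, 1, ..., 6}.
a · b ≡ 6x^2 + 1 (mod f(x))

Multiply in F_7[x]: a(x)·b(x) = (5x^2 + 2x + 2)·(3x^2 + 6x + 6) = x^4 + x^3 + 6x^2 + 3x + 5. This has degree ≥ 3, so divide by f(x) over F_7: x^4 + x^3 + 6x^2 + 3x + 5 = (x + 3)·(x^3 + 5x^2 + 6x + 6) + (6x^2 + 1). Hence a·b ≡ 6x^2 + 1 (mod f). (F_7[x]/(f) is a field with 7^3 = 343 elements since f is irreducible of degree 3.)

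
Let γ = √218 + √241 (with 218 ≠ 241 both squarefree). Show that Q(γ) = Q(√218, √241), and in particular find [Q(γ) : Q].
[Q(γ) : Q] = 4 (equivalently, Q(γ) = Q(√218, √241))

Obviously Q(γ) ⊆ Q(√218, √241), and [Q(√218, √241):Q] = 4 (since 218, 241 are distinct squarefree integers > 1 with 52538 not a perfect square). To show equality we compute the minimal polynomial of γ. From γ = √218 + √241: γ^2 = 218 + 2√(52538) + 241 = 459 + 2√(52538), so γ^2 - 459 = 2√(52538); squaring, (γ^2 - 459)^2 = 4·52538, i.e. γ^4 - 918γ^2 + 210681 - 210152 = 0, i.e. γ^4 - 918γ^2 + 529 = 0. So γ is a root of x^4 - 918x^2 + 529. This polynomial is irreducible over Q: it has no rational root (each ±√218 ± √241 is irrational), and any factorization into two quadratics over Q would force √(52538) ∈ Q (pairing opposite roots) or √218, √241 ∈ Q (other pairings), all impossible. Hence [Q(γ):Q] = 4 = [Q(√218, √241):Q], so Q(γ) = Q(√218, √241).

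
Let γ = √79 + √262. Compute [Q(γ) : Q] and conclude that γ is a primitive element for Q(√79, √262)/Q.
[Q(γ) : Q] = 4 (equivalently, Q(γ) = Q(√79, √262))

Obviously Q(γ) ⊆ Q(√79, √262), and [Q(√79, √262):Q] = 4 (since 79, 262 are distinct squarefree integers > 1 with 20698 not a perfect square). To show equality we compute the minimal polynomial of γ. From γ = √79 + √262: γ^2 = 79 + 2√(20698) + 262 = 341 + 2√(20698), so γ^2 - 341 = 2√(20698); squaring, (γ^2 - 341)^2 = 4·20698, i.e. γ^4 - 682γ^2 + 116281 - 82792 = 0, i.e. γ^4 - 682γ^2 + 33489 = 0. So γ is a root of x^4 - 682x^2 + 33489. This polynomial is irreducible over Q: it has no rational root (each ±√79 ± √262 is irrational), and any factorization into two quadratics over Q would force √(20698) ∈ Q (pairing opposite roots) or √79, √262 ∈ Q (other pairings), all impossible. Hence [Q(γ):Q] = 4 = [Q(√79, √262):Q], so Q(γ) = Q(√79, √262).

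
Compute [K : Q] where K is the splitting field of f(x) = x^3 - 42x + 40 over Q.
[K : Q] = 6

By the rational root test, any rational root of the monic integer polynomial f(x) = x^3 - 42x + 40 must be an integer dividing the constant term 40, i.e. one of ±{1, 2, 4, 5, 8, 10, 20, 40}. Evaluating: f(1) = -1, f(-1) = 81, f(2) = -36, f(-2) = 116, f(4) = -64, f(-4) = 144, f(5) = -45, f(-5) = 125, f(8) = 216, f(-8) = -136, f(10) = 620, f(-10) = -540, f(20) = 7200, f(-20) = -7120, f(40) = 62360, f(-40) = -62280; none is 0, so f has no rational root and is therefore irreducible over Q (a cubic with no linear factor over a field is irreducible). For an irreducible cubic, the Galois group is A_3 or S_3 according as the discriminant disc(f) = -4a^3 - 27b^2 = -4·(-42)^3 - 27·(40)^2 = 253152 is or is not a square in Q. Here disc(f) = 253152 is not a perfect square in Q, so the Galois group of f over Q is not contained in A_3 and must be all of S_3. The splitting field has degree |S_3| = 6 over Q, so [K : Q] = 6.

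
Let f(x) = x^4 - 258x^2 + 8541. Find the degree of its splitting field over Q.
[K : Q] = 4

Solving the quadratic in x^2: x^2 = (258 ± √(258^2 - 4·8541))/2 = (258 ± √32400)/2 = (258 ± 180)/2, giving x^2 = 219 or x^2 = 39. So f(x) = (x^2 - 219)(x^2 - 39) and the roots of f are ±√219, ±√39. Hence the splitting field is K = Q(√219, √39). Since 219 and 39 are distinct squarefree integers > 1, their product 8541 is not a perfect square, so √39 ∉ Q(√219). By the tower law [K:Q] = [Q(√219,√39):Q(√219)] · [Q(√219):Q] = 2 · 2 = 4.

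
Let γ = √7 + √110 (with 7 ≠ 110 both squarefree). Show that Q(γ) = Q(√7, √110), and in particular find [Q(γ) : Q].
[Q(γ) : Q] = 4 (equivalently, Q(γ) = Q(√7, √110))

Obviously Q(γ) ⊆ Q(√7, √110), and [Q(√7, √110):Q] = 4 (since 7, 110 are distinct squarefree integers > 1 with 770 not a perfect square). To show equality we compute the minimal polynomial of γ. From γ = √7 + √110: γ^2 = 7 + 2√(770) + 110 = 117 + 2√(770), so γ^2 - 117 = 2√(770); squaring, (γ^2 - 117)^2 = 4·770, i.e. γ^4 - 234γ^2 + 13689 - 3080 = 0, i.e. γ^4 - 234γ^2 + 10609 = 0. So γ is a root of x^4 - 234x^2 + 10609. This polynomial is irreducible over Q: it has no rational root (each ±√7 ± √110 is irrational), and any factorization into two quadratics over Q would force √(770) ∈ Q (pairing opposite roots) or √7, √110 ∈ Q (other pairings), all impossible. Hence [Q(γ):Q] = 4 = [Q(√7, √110):Q], so Q(γ) = Q(√7, √110).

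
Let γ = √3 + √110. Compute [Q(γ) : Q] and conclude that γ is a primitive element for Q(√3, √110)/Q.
[Q(γ) : Q] = 4 (equivalently, Q(γ) = Q(√3, √110))

Obviously Q(γ) ⊆ Q(√3, √110), and [Q(√3, √110):Q] = 4 (since 3, 110 are distinct squarefree integers > 1 with 330 not a perfect square). To show equality we compute the minimal polynomial of γ. From γ = √3 + √110: γ^2 = 3 + 2√(330) + 110 = 113 + 2√(330), so γ^2 - 113 = 2√(330); squaring, (γ^2 - 113)^2 = 4·330, i.e. γ^4 - 226γ^2 + 12769 - 1320 = 0, i.e. γ^4 - 226γ^2 + 11449 = 0. So γ is a root of x^4 - 226x^2 + 11449. This polynomial is irreducible over Q: it has no rational root (each ±√3 ± √110 is irrational), and any factorization into two quadratics over Q would force √(330) ∈ Q (pairing opposite roots) or √3, √110 ∈ Q (other pairings), all impossible. Hence [Q(γ):Q] = 4 = [Q(√3, √110):Q], so Q(γ) = Q(√3, √110).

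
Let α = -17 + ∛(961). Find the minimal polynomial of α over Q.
m_α(x) = x^3 + 51x^2 + 867x + 3952

Set β = α + 17 = ∛(961), so β^3 = 961. Then (α + 17)^3 - 961 = 0, i.e. α is a root of g(x) = (x + 17)^3 - 961 = x^3 + 51x^2 + 867x + 3952. Since g(x) = h(x + 17) where h(x) = x^3 - 961, and h is irreducible over Q (because 961 is not a perfect cube, so h has no rational root, and a monic cubic with no rational root is irreducible), g is also irreducible (irreducibility is preserved under the substitution x → x + 17). Hence m_α(x) = x^3 + 51x^2 + 867x + 3952.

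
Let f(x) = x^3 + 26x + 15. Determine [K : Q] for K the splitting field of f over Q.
[K : Q] = 6

By the rational root test, any rational root of the monic integer polynomial f(x) = x^3 + 26x + 15 must be an integer dividing the constant term 15, i.e. one of ±{1, 3, 5, 15}. Evaluating: f(1) = 42, f(-1) = -12, f(3) = 120, f(-3) = -90, f(5) = 270, f(-5) = -240, f(15) = 3780, f(-15) = -3750; none is 0, so f has no rational root and is therefore irreducible over Q (a cubic with no linear factor over a field is irreducible). For an irreducible cubic, the Galois group is A_3 or S_3 according as the discriminant disc(f) = -4a^3 - 27b^2 = -4·(26)^3 - 27·(15)^2 = -76379 is or is not a square in Q. Here disc(f) = -76379 is not a perfect square in Q, so the Galois group of f over Q is not contained in A_3 and must be all of S_3. The splitting field has degree |S_3| = 6 over Q, so [K : Q] = 6.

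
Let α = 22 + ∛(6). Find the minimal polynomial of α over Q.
m_α(x) = x^3 - 66x^2 + 1452x - 10654

Set β = α - 22 = ∛(6), so β^3 = 6. Then (α - 22)^3 - 6 = 0, i.e. α is a root of g(x) = (x - 22)^3 - 6 = x^3 - 66x^2 + 1452x - 10654. Since g(x) = h(x - 22) where h(x) = x^3 - 6, and h is irreducible over Q (because 6 is not a perfect cube, so h has no rational root, and a monic cubic with no rational root is irreducible), g is also irreducible (irreducibility is preserved under the substitution x → x - 22). Hence m_α(x) = x^3 - 66x^2 + 1452x - 10654.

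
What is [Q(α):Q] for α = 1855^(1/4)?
[Q(α):Q] = 4

α is a root of x^4 - 1855. By Eisenstein's criterion at the prime p = 5 (which divides the constant term 1855 but p^2 = 25 does not, since 1855 is squarefree), x^4 - 1855 is irreducible over Q. Hence [Q(α):Q] = 4.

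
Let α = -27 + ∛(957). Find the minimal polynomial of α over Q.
m_α(x) = x^3 + 81x^2 + 2187x + 18726

Set β = α + 27 = ∛(957), so β^3 = 957. Then (α + 27)^3 - 957 = 0, i.e. α is a root of g(x) = (x + 27)^3 - 957 = x^3 + 81x^2 + 2187x + 18726. Since g(x) = h(x + 27) where h(x) = x^3 - 957, and h is irreducible over Q (because 957 is not a perfect cube, so h has no rational root, and a monic cubic with no rational root is irreducible), g is also irreducible (irreducibility is preserved under the substitution x → x + 27). Hence m_α(x) = x^3 + 81x^2 + 2187x + 18726.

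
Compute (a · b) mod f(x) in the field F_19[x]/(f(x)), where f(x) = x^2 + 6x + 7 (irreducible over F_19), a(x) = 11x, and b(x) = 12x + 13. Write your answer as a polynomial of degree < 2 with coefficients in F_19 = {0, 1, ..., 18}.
a · b ≡ 16x + 7 (mod f(x))

Multiply in F_19[x]: a(x)·b(x) = (11x)·(12x + 13) = 18x^2 + 10x. This has degree ≥ 2, so divide by f(x) over F_19: 18x^2 + 10x = (18)·(x^2 + 6x + 7) + (16x + 7). Hence a·b ≡ 16x + 7 (mod f). (F_19[x]/(f) is a field with 19^2 = 361 elements since f is irreducible of degree 2.)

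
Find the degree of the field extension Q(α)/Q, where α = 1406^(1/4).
[Q(α):Q] = 4

α is a root of x^4 - 1406. By Eisenstein's criterion at the prime p = 2 (which divides the constant term 1406 but p^2 = 4 does not, since 1406 is squarefree), x^4 - 1406 is irreducible over Q. Hence [Q(α):Q] = 4.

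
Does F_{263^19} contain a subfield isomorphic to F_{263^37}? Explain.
No: F_{263^37} is not a subfield of F_{263^19}

F_{p^m} embeds in F_{p^n} iff m | n. Here 37 ∤ 19 (since 19 = 0·37 + 19 with remainder 19 ≠ 0), so F_{263^37} is not a subfield of F_{263^19}. Equivalently: if it were, the tower law would give 37 = [F_{263^37}:F_263] dividing [F_{263^19}:F_263] = 19, contradiction.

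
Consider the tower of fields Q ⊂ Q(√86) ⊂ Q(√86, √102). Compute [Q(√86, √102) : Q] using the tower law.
[Q(√86, √102) : Q] = 4

[Q(√86):Q] = 2 (min poly x^2 - 86, irreducible since 86 is squarefree > 1). For the top step, suppose √102 ∈ Q(√86), say √102 = c + d√86 with c, d ∈ Q. Squaring: 102 = c^2 + 86d^2 + 2cd√86. Since √86 ∉ Q this forces 2cd = 0. If d = 0 then √102 = c ∈ Q, contradicting 102 squarefree > 1. If c = 0 then 102 = 86d^2, so 86·102 = (86d)^2 is a perfect square in Q — but 86·102 = 8772 is not a perfect square (since 86 and 102 are distinct squarefree integers). Contradiction. Hence √102 ∉ Q(√86), so x^2 - 102 stays irreducible over Q(√86) and [Q(√86, √102) : Q(√86)] = 2. By the tower law, [Q(√86, √102) : Q] = 2 · 2 = 4.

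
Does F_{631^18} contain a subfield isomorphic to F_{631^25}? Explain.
No: F_{631^25} is not a subfield of F_{631^18}

F_{p^m} embeds in F_{p^n} iff m | n. Here 25 ∤ 18 (since 18 = 0·25 + 18 with remainder 18 ≠ 0), so F_{631^25} is not a subfield of F_{631^18}. Equivalently: if it were, the tower law would give 25 = [F_{631^25}:F_631] dividing [F_{631^18}:F_631] = 18, contradiction.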